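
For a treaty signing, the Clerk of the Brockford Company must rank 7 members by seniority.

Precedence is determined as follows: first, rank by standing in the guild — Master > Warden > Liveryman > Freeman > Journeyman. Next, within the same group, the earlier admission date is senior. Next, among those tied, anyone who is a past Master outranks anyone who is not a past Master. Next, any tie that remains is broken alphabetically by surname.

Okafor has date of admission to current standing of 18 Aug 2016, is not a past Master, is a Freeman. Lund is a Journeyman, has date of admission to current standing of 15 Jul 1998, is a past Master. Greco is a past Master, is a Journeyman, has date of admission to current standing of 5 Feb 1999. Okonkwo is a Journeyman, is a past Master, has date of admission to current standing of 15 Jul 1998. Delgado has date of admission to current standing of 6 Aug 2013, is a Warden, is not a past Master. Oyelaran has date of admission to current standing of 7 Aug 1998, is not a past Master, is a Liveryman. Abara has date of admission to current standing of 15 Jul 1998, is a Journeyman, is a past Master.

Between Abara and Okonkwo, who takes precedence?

By standing in the guild: Delgado (Warden); then Oyelaran (Liveryman); then Okafor (Freeman); then Abara, Lund, Okonkwo and Greco (Journeyman).
Among Abara, Lund, Okonkwo and Greco, by date of admission to current standing (earlier first): Abara, Lund and Okonkwo (15 Jul 1998) before Greco (5 Feb 1999).
Abara, Lund and Okonkwo are each a past Master, so the next rule applies.
Among Abara, Lund and Okonkwo, alphabetically by surname: Abara before Lund before Okonkwo.
So Abara takes precedence.

Abara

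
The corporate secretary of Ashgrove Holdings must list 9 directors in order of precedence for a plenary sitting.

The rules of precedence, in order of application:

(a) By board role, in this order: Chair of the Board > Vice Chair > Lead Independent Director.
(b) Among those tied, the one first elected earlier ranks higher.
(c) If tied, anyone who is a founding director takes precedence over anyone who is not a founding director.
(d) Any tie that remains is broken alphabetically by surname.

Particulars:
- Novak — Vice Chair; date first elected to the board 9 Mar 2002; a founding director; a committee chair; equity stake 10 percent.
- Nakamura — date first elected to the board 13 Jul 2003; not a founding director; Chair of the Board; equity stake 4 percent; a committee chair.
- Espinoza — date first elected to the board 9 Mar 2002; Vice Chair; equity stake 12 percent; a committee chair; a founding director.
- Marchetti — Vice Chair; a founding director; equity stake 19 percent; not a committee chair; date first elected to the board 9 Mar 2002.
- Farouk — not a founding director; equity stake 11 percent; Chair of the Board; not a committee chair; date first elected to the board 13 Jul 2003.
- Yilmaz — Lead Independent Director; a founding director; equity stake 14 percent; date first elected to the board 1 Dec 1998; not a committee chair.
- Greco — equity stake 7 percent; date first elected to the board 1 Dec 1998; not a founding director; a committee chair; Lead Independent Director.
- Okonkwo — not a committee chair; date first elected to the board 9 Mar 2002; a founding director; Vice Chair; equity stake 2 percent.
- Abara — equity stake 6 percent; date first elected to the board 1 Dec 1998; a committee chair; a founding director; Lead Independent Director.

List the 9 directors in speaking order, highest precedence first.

By board role: Farouk and Nakamura (Chair of the Board); then Espinoza, Marchetti, Novak and Okonkwo (Vice Chair); then Abara, Yilmaz and Greco (Lead Independent Director).
Farouk and Nakamura both have date first elected to the board 13 Jul 2003, so the next rule applies.
Farouk and Nakamura are each not a founding director, so the next rule applies.
Among Farouk and Nakamura, alphabetically by surname: Farouk before Nakamura.
Espinoza, Marchetti, Novak and Okonkwo all have date first elected to the board 9 Mar 2002, so the next rule applies.
Espinoza, Marchetti, Novak and Okonkwo are each a founding director, so the next rule applies.
Among Espinoza, Marchetti, Novak and Okonkwo, alphabetically by surname: Espinoza before Marchetti before Novak before Okonkwo.
Abara, Yilmaz and Greco all have date first elected to the board 1 Dec 1998, so the next rule applies.
Among Abara, Yilmaz and Greco, a founding director before not a founding director: Abara and Yilmaz (a founding director) before Greco (not a founding director).
Among Abara and Yilmaz, alphabetically by surname: Abara before Yilmaz.
Full order: Farouk, Nakamura, Espinoza, Marchetti, Novak, Okonkwo, Abara, Yilmaz, Greco.

Farouk, Nakamura, Espinoza, Marchetti, Novak, Okonkwo, Abara, Yilmaz, Greco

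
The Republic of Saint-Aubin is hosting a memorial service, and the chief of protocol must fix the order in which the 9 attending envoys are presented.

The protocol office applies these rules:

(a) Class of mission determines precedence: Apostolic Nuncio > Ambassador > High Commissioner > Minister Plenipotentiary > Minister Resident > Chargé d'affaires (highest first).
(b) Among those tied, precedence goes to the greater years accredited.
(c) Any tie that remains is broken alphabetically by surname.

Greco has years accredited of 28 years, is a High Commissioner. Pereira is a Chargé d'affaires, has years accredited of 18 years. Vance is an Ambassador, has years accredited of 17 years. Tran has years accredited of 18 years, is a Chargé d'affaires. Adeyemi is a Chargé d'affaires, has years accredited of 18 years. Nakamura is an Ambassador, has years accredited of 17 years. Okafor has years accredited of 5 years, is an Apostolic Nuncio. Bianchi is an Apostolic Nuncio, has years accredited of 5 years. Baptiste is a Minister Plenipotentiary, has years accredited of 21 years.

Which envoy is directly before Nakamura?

By class of mission: Bianchi and Okafor (Apostolic Nuncio); then Nakamura and Vance (Ambassador); then Greco (High Commissioner); then Baptiste (Minister Plenipotentiary); then Adeyemi, Pereira and Tran (Chargé d'affaires).
Bianchi and Okafor both have years accredited 5 years, so the next rule applies.
Among Bianchi and Okafor, alphabetically by surname: Bianchi before Okafor.
Nakamura and Vance both have years accredited 17 years, so the next rule applies.
Among Nakamura and Vance, alphabetically by surname: Nakamura before Vance.
Adeyemi, Pereira and Tran all have years accredited 18 years, so the next rule applies.
Among Adeyemi, Pereira and Tran, alphabetically by surname: Adeyemi before Pereira before Tran.
Order: Bianchi, Okafor, Nakamura, Vance, Greco, Baptiste, Adeyemi, Pereira, Tran.

Okafor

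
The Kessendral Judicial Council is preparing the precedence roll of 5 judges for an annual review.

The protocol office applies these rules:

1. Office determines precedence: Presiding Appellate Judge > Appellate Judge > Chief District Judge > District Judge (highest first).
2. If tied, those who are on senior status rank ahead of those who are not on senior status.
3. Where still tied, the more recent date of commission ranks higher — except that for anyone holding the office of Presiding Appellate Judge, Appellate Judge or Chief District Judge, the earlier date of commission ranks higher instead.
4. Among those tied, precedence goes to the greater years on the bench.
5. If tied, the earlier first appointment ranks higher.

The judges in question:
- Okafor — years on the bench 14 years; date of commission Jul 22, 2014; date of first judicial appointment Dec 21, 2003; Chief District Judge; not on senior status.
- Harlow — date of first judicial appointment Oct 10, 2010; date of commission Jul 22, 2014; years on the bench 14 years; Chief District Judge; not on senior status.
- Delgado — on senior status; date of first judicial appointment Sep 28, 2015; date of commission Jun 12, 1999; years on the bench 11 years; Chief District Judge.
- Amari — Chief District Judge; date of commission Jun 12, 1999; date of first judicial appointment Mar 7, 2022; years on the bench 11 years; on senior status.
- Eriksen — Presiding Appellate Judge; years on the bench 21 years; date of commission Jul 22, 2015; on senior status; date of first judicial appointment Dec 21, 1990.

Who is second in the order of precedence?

By office: Eriksen (Presiding Appellate Judge); then Delgado, Amari, Okafor and Harlow (Chief District Judge).
Among Delgado, Amari, Okafor and Harlow, on senior status before not on senior status: Delgado and Amari (on senior status) before Okafor and Harlow (not on senior status).
Delgado and Amari both have date of commission Jun 12, 1999, so the next rule applies.
Delgado and Amari both have years on the bench 11 years, so the next rule applies.
Among Delgado and Amari, by date of first judicial appointment (earlier first): Delgado (Sep 28, 2015) before Amari (Mar 7, 2022).
Okafor and Harlow both have date of commission Jul 22, 2014, so the next rule applies.
Okafor and Harlow both have years on the bench 14 years, so the next rule applies.
Among Okafor and Harlow, by date of first judicial appointment (earlier first): Okafor (Dec 21, 2003) before Harlow (Oct 10, 2010).
Order: Eriksen, Delgado, Amari, Okafor, Harlow.

Delgado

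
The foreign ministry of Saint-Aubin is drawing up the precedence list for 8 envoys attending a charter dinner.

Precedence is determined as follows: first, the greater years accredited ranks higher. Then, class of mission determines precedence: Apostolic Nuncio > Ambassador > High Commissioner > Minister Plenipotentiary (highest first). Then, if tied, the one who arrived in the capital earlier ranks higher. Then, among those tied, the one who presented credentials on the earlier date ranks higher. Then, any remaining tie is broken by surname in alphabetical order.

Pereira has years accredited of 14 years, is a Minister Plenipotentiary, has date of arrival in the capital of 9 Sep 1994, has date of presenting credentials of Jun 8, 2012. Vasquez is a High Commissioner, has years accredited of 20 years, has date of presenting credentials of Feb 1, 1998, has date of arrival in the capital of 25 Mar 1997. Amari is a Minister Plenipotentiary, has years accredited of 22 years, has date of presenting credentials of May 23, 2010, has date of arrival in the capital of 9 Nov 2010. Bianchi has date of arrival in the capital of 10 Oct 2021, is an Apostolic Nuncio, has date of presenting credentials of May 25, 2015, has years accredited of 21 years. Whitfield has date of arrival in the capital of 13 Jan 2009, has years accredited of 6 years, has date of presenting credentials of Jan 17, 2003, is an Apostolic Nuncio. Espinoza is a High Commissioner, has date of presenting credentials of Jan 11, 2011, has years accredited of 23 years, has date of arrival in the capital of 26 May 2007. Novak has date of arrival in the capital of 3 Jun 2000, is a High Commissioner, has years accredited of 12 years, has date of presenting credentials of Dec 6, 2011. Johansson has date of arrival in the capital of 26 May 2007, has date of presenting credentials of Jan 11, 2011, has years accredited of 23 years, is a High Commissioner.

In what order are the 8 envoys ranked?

Espinoza, Johansson, Amari, Bianchi, Vasquez, Pereira, Novak, Whitfield

By years accredited (higher first): Espinoza and Johansson (both 23 years); then Amari (22 years); then Bianchi (21 years); then Vasquez (20 years); then Pereira (14 years); then Novak (12 years); then Whitfield (6 years).
Espinoza and Johansson are each High Commissioner, so the next rule applies.
Espinoza and Johansson both have date of arrival in the capital 26 May 2007, so the next rule applies.
Espinoza and Johansson both have date of presenting credentials Jan 11, 2011, so the next rule applies.
Among Espinoza and Johansson, alphabetically by surname: Espinoza before Johansson.
Full order: Espinoza, Johansson, Amari, Bianchi, Vasquez, Pereira, Novak, Whitfield.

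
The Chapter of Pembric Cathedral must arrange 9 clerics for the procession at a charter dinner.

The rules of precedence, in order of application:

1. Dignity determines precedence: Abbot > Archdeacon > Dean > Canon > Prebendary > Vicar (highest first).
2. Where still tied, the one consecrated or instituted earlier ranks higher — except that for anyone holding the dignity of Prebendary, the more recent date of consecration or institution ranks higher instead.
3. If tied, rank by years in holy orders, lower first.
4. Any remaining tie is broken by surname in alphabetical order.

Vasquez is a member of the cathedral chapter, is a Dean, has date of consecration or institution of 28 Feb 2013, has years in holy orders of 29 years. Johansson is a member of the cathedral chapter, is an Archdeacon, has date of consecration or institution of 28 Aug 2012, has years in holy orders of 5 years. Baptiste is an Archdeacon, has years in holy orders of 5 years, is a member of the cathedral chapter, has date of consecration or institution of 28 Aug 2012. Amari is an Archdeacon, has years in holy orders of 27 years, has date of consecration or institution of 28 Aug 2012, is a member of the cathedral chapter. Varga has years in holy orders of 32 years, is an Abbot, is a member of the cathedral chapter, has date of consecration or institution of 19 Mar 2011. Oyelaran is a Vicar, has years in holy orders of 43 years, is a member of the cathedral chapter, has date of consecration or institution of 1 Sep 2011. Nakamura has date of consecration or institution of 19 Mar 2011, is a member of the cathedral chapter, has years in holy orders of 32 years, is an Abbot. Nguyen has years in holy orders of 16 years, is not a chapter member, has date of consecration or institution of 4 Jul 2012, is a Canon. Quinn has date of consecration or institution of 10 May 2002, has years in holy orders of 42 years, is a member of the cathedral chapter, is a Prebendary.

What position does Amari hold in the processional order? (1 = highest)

By dignity: Nakamura and Varga (Abbot); then Baptiste, Johansson and Amari (Archdeacon); then Vasquez (Dean); then Nguyen (Canon); then Quinn (Prebendary); then Oyelaran (Vicar).
Nakamura and Varga both have date of consecration or institution 19 Mar 2011, so the next rule applies.
Nakamura and Varga both have years in holy orders 32 years, so the next rule applies.
Among Nakamura and Varga, alphabetically by surname: Nakamura before Varga.
Baptiste, Johansson and Amari all have date of consecration or institution 28 Aug 2012, so the next rule applies.
Among Baptiste, Johansson and Amari, by years in holy orders (lower first): Baptiste and Johansson (5 years) before Amari (27 years).
Among Baptiste and Johansson, alphabetically by surname: Baptiste before Johansson.
Order: Nakamura, Varga, Baptiste, Johansson, Amari, Vasquez, Nguyen, Quinn, Oyelaran. So position 5.

5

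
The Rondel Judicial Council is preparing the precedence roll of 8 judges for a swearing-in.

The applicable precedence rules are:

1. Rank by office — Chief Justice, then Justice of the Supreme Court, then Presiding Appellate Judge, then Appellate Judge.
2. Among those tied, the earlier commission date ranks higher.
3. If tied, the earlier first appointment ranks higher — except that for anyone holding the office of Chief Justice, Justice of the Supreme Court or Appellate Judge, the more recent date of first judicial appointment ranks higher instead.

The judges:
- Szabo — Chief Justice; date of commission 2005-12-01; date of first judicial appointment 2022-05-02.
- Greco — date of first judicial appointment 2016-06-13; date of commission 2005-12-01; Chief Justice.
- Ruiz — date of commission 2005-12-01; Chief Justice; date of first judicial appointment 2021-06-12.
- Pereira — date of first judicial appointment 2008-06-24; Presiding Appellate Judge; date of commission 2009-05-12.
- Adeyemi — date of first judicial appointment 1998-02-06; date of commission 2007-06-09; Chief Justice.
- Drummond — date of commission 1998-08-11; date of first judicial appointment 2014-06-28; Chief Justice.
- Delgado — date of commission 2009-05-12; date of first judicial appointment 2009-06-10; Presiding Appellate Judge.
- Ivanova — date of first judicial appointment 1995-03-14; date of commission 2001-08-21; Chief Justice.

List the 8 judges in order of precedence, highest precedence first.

By office: Drummond, Ivanova, Szabo, Ruiz, Greco and Adeyemi (Chief Justice); then Pereira and Delgado (Presiding Appellate Judge).
Among Drummond, Ivanova, Szabo, Ruiz, Greco and Adeyemi, by date of commission (earlier first): Drummond (1998-08-11) before Ivanova (2001-08-21) before Szabo, Ruiz and Greco (2005-12-01) before Adeyemi (2007-06-09).
Among Szabo, Ruiz and Greco, by date of first judicial appointment (later first) (reversed rule for this group): Szabo (2022-05-02) before Ruiz (2021-06-12) before Greco (2016-06-13).
Pereira and Delgado both have date of commission 2009-05-12, so the next rule applies.
Among Pereira and Delgado, by date of first judicial appointment (earlier first): Pereira (2008-06-24) before Delgado (2009-06-10).
Full order: Drummond, Ivanova, Szabo, Ruiz, Greco, Adeyemi, Pereira, Delgado.

Drummond, Ivanova, Szabo, Ruiz, Greco, Adeyemi, Pereira, Delgado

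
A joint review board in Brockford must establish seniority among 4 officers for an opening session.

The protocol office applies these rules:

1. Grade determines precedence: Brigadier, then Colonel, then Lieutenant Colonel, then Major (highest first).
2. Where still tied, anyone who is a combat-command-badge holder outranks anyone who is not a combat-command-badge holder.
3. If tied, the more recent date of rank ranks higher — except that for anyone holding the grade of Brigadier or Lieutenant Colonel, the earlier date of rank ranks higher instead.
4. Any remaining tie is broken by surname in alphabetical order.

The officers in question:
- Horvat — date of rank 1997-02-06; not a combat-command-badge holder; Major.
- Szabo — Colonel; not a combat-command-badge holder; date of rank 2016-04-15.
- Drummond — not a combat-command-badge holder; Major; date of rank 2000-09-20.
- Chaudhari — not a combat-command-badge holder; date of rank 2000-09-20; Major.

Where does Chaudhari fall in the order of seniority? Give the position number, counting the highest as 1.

2

By grade: Szabo (Colonel); then Chaudhari, Drummond and Horvat (Major).
Chaudhari, Drummond and Horvat are each not a combat-command-badge holder, so the next rule applies.
Among Chaudhari, Drummond and Horvat, by date of rank (later first): Chaudhari and Drummond (2000-09-20) before Horvat (1997-02-06).
Among Chaudhari and Drummond, alphabetically by surname: Chaudhari before Drummond.
Order: Szabo, Chaudhari, Drummond, Horvat. So position 2.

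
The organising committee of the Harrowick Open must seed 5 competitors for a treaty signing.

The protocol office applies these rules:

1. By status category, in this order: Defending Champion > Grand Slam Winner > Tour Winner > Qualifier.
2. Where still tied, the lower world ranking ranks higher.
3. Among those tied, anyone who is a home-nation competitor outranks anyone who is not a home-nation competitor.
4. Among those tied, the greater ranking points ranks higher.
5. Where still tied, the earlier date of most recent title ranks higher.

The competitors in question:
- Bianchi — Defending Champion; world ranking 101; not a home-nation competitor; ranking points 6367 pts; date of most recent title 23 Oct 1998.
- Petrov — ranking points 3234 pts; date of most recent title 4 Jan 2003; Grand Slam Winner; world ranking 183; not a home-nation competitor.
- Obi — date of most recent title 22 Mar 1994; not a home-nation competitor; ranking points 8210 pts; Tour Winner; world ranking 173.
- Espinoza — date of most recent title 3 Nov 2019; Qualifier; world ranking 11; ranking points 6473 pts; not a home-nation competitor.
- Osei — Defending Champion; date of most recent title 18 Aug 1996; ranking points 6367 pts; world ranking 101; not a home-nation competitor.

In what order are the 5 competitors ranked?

By status category: Osei and Bianchi (Defending Champion); then Petrov (Grand Slam Winner); then Obi (Tour Winner); then Espinoza (Qualifier).
Osei and Bianchi both have world ranking 101, so the next rule applies.
Osei and Bianchi are each not a home-nation competitor, so the next rule applies.
Osei and Bianchi both have ranking points 6367 pts, so the next rule applies.
Among Osei and Bianchi, by date of most recent title (earlier first): Osei (18 Aug 1996) before Bianchi (23 Oct 1998).
Full order: Osei, Bianchi, Petrov, Obi, Espinoza.

Osei, Bianchi, Petrov, Obi, Espinoza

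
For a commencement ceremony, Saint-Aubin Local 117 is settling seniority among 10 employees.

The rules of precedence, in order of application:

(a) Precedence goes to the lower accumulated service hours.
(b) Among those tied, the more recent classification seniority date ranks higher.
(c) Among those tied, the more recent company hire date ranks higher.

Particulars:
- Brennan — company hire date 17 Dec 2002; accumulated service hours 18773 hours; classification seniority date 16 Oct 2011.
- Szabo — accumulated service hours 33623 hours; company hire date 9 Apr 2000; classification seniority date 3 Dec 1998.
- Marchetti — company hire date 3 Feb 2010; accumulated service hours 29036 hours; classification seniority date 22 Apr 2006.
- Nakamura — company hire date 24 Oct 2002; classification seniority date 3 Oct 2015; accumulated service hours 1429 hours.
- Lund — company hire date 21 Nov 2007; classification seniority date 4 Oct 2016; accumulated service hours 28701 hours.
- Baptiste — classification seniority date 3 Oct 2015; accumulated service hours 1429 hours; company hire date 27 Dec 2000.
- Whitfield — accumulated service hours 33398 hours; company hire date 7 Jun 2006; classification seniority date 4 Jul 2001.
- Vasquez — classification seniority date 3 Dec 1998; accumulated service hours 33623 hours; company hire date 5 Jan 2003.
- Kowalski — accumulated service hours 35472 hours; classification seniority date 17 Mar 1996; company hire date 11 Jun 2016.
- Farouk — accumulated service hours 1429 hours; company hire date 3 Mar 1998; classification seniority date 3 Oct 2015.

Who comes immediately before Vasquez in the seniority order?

Whitfield

By accumulated service hours (lower first): Nakamura, Baptiste and Farouk (each 1429 hours); then Brennan (18773 hours); then Lund (28701 hours); then Marchetti (29036 hours); then Whitfield (33398 hours); then Vasquez and Szabo (both 33623 hours); then Kowalski (35472 hours).
Nakamura, Baptiste and Farouk all have classification seniority date 3 Oct 2015, so the next rule applies.
Among Nakamura, Baptiste and Farouk, by company hire date (later first): Nakamura (24 Oct 2002) before Baptiste (27 Dec 2000) before Farouk (3 Mar 1998).
Vasquez and Szabo both have classification seniority date 3 Dec 1998, so the next rule applies.
Among Vasquez and Szabo, by company hire date (later first): Vasquez (5 Jan 2003) before Szabo (9 Apr 2000).
Order: Nakamura, Baptiste, Farouk, Brennan, Lund, Marchetti, Whitfield, Vasquez, Szabo, Kowalski.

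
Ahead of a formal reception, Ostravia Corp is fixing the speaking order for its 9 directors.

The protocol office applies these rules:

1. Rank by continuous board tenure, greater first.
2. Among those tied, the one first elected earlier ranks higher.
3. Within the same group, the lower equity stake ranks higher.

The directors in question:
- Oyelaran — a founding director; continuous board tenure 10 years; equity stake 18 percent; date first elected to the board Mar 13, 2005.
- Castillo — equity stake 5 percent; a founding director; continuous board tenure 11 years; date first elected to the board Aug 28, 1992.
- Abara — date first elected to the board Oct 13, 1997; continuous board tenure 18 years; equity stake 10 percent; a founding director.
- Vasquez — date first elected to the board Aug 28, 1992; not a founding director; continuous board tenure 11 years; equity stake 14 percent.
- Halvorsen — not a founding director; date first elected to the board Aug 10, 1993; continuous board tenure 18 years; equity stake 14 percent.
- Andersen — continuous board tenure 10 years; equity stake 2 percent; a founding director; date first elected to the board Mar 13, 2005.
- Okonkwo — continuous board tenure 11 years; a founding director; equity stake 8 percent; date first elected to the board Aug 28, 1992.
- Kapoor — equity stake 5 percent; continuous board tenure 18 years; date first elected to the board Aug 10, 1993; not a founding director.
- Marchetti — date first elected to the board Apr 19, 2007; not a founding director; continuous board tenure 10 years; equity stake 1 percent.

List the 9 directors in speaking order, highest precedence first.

Kapoor, Halvorsen, Abara, Castillo, Okonkwo, Vasquez, Andersen, Oyelaran, Marchetti

By continuous board tenure (higher first): Kapoor, Halvorsen and Abara (each 18 years); then Castillo, Okonkwo and Vasquez (each 11 years); then Andersen, Oyelaran and Marchetti (each 10 years).
Among Kapoor, Halvorsen and Abara, by date first elected to the board (earlier first): Kapoor and Halvorsen (Aug 10, 1993) before Abara (Oct 13, 1997).
Among Kapoor and Halvorsen, by equity stake (lower first): Kapoor (5 percent) before Halvorsen (14 percent).
Castillo, Okonkwo and Vasquez all have date first elected to the board Aug 28, 1992, so the next rule applies.
Among Castillo, Okonkwo and Vasquez, by equity stake (lower first): Castillo (5 percent) before Okonkwo (8 percent) before Vasquez (14 percent).
Among Andersen, Oyelaran and Marchetti, by date first elected to the board (earlier first): Andersen and Oyelaran (Mar 13, 2005) before Marchetti (Apr 19, 2007).
Among Andersen and Oyelaran, by equity stake (lower first): Andersen (2 percent) before Oyelaran (18 percent).
Full order: Kapoor, Halvorsen, Abara, Castillo, Okonkwo, Vasquez, Andersen, Oyelaran, Marchetti.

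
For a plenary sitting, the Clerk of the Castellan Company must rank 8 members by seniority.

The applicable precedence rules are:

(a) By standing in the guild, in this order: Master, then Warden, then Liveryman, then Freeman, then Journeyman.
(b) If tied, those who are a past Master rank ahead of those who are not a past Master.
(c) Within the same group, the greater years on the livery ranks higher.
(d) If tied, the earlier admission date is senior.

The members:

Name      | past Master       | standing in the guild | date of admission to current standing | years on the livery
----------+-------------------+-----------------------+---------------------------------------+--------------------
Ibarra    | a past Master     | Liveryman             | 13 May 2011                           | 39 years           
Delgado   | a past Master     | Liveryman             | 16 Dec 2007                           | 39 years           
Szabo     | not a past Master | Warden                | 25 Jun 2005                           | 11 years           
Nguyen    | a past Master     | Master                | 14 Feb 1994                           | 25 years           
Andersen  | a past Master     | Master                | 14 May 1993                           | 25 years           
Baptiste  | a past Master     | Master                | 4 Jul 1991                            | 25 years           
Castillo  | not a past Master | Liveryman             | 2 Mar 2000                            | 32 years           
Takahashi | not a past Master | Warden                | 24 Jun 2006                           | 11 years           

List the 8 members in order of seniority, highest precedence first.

Baptiste, Andersen, Nguyen, Szabo, Takahashi, Delgado, Ibarra, Castillo

By standing in the guild: Baptiste, Andersen and Nguyen (Master); then Szabo and Takahashi (Warden); then Delgado, Ibarra and Castillo (Liveryman).
Baptiste, Andersen and Nguyen are each a past Master, so the next rule applies.
Baptiste, Andersen and Nguyen all have years on the livery 25 years, so the next rule applies.
Among Baptiste, Andersen and Nguyen, by date of admission to current standing (earlier first): Baptiste (4 Jul 1991) before Andersen (14 May 1993) before Nguyen (14 Feb 1994).
Szabo and Takahashi are each not a past Master, so the next rule applies.
Szabo and Takahashi both have years on the livery 11 years, so the next rule applies.
Among Szabo and Takahashi, by date of admission to current standing (earlier first): Szabo (25 Jun 2005) before Takahashi (24 Jun 2006).
Among Delgado, Ibarra and Castillo, a past Master before not a past Master: Delgado and Ibarra (a past Master) before Castillo (not a past Master).
Delgado and Ibarra both have years on the livery 39 years, so the next rule applies.
Among Delgado and Ibarra, by date of admission to current standing (earlier first): Delgado (16 Dec 2007) before Ibarra (13 May 2011).
Full order: Baptiste, Andersen, Nguyen, Szabo, Takahashi, Delgado, Ibarra, Castillo.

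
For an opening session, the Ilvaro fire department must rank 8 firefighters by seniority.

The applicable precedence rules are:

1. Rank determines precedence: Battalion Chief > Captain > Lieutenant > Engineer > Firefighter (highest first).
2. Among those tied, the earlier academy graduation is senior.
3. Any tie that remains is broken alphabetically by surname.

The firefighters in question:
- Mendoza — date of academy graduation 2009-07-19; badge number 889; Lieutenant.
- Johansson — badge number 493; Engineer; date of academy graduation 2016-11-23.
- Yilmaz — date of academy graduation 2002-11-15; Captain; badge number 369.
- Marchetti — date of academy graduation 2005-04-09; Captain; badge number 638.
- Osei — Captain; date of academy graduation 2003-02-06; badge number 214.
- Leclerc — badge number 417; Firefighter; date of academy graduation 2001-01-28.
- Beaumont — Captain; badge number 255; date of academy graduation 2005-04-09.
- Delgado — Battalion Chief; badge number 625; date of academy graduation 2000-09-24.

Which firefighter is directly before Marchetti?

By rank: Delgado (Battalion Chief); then Yilmaz, Osei, Beaumont and Marchetti (Captain); then Mendoza (Lieutenant); then Johansson (Engineer); then Leclerc (Firefighter).
Among Yilmaz, Osei, Beaumont and Marchetti, by date of academy graduation (earlier first): Yilmaz (2002-11-15) before Osei (2003-02-06) before Beaumont and Marchetti (2005-04-09).
Among Beaumont and Marchetti, alphabetically by surname: Beaumont before Marchetti.
Order: Delgado, Yilmaz, Osei, Beaumont, Marchetti, Mendoza, Johansson, Leclerc.

Beaumont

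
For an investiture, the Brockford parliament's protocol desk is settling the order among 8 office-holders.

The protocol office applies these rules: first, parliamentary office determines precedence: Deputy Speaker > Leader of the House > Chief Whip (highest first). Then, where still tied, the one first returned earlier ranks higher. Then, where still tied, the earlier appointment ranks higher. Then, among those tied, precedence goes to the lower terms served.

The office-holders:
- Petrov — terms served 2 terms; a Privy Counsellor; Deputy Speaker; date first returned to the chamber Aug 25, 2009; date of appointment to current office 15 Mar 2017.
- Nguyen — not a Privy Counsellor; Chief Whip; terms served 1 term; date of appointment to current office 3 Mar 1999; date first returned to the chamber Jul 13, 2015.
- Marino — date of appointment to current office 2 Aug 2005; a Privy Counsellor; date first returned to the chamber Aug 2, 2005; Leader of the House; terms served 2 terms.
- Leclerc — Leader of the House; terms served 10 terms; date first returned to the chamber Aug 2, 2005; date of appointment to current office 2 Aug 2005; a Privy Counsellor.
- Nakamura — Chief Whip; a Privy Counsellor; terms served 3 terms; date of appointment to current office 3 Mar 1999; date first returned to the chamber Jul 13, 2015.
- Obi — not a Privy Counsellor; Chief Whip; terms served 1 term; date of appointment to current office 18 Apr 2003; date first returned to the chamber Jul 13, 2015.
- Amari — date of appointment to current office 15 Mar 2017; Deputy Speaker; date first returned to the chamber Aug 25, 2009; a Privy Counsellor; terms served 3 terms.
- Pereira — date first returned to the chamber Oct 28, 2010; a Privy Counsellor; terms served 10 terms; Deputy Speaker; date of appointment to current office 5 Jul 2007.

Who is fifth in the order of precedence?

Leclerc

By parliamentary office: Petrov, Amari and Pereira (Deputy Speaker); then Marino and Leclerc (Leader of the House); then Nguyen, Nakamura and Obi (Chief Whip).
Among Petrov, Amari and Pereira, by date first returned to the chamber (earlier first): Petrov and Amari (Aug 25, 2009) before Pereira (Oct 28, 2010).
Petrov and Amari both have date of appointment to current office 15 Mar 2017, so the next rule applies.
Among Petrov and Amari, by terms served (lower first): Petrov (2 terms) before Amari (3 terms).
Marino and Leclerc both have date first returned to the chamber Aug 2, 2005, so the next rule applies.
Marino and Leclerc both have date of appointment to current office 2 Aug 2005, so the next rule applies.
Among Marino and Leclerc, by terms served (lower first): Marino (2 terms) before Leclerc (10 terms).
Nguyen, Nakamura and Obi all have date first returned to the chamber Jul 13, 2015, so the next rule applies.
Among Nguyen, Nakamura and Obi, by date of appointment to current office (earlier first): Nguyen and Nakamura (3 Mar 1999) before Obi (18 Apr 2003).
Among Nguyen and Nakamura, by terms served (lower first): Nguyen (1 term) before Nakamura (3 terms).
Order: Petrov, Amari, Pereira, Marino, Leclerc, Nguyen, Nakamura, Obi.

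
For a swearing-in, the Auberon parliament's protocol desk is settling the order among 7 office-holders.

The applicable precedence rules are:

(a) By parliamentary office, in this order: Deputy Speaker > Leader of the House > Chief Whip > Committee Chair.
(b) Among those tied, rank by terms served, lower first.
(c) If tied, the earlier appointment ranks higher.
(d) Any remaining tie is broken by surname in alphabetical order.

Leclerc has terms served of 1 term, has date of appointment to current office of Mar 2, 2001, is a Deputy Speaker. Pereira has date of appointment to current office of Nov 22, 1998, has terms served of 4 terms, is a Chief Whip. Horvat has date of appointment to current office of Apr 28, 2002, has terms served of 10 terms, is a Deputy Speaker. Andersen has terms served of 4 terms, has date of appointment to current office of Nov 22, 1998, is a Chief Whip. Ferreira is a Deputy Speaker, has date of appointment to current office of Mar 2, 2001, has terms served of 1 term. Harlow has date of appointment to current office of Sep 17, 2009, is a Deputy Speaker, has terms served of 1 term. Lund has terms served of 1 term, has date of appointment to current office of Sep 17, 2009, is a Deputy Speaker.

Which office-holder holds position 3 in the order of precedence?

By parliamentary office: Ferreira, Leclerc, Harlow, Lund and Horvat (Deputy Speaker); then Andersen and Pereira (Chief Whip).
Among Ferreira, Leclerc, Harlow, Lund and Horvat, by terms served (lower first): Ferreira, Leclerc, Harlow and Lund (1 term) before Horvat (10 terms).
Among Ferreira, Leclerc, Harlow and Lund, by date of appointment to current office (earlier first): Ferreira and Leclerc (Mar 2, 2001) before Harlow and Lund (Sep 17, 2009).
Among Ferreira and Leclerc, alphabetically by surname: Ferreira before Leclerc.
Among Harlow and Lund, alphabetically by surname: Harlow before Lund.
Andersen and Pereira both have terms served 4 terms, so the next rule applies.
Andersen and Pereira both have date of appointment to current office Nov 22, 1998, so the next rule applies.
Among Andersen and Pereira, alphabetically by surname: Andersen before Pereira.
Order: Ferreira, Leclerc, Harlow, Lund, Horvat, Andersen, Pereira.

Harlow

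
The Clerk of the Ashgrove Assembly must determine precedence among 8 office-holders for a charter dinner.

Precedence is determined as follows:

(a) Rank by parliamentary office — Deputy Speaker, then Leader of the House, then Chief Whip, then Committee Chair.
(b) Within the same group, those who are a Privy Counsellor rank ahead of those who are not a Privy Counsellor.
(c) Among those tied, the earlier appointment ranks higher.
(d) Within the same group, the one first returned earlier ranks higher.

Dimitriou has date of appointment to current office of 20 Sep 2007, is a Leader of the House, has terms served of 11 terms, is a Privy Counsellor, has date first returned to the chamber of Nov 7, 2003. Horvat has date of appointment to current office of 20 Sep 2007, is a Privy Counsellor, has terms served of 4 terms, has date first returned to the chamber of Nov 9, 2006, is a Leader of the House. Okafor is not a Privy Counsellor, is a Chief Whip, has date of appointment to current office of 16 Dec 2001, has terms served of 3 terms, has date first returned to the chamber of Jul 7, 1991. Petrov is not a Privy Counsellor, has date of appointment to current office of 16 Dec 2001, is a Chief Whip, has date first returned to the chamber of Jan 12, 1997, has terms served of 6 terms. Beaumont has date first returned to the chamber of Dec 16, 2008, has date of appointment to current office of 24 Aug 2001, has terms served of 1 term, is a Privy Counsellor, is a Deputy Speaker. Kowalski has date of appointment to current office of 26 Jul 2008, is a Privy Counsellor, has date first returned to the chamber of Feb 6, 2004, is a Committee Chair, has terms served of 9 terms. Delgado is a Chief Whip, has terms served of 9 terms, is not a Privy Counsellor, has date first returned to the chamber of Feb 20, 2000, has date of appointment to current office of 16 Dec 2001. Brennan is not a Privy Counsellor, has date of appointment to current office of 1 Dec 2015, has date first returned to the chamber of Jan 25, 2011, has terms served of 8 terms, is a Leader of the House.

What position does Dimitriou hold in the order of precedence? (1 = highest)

By parliamentary office: Beaumont (Deputy Speaker); then Dimitriou, Horvat and Brennan (Leader of the House); then Okafor, Petrov and Delgado (Chief Whip); then Kowalski (Committee Chair).
Among Dimitriou, Horvat and Brennan, a Privy Counsellor before not a Privy Counsellor: Dimitriou and Horvat (a Privy Counsellor) before Brennan (not a Privy Counsellor).
Dimitriou and Horvat both have date of appointment to current office 20 Sep 2007, so the next rule applies.
Among Dimitriou and Horvat, by date first returned to the chamber (earlier first): Dimitriou (Nov 7, 2003) before Horvat (Nov 9, 2006).
Okafor, Petrov and Delgado are each not a Privy Counsellor, so the next rule applies.
Okafor, Petrov and Delgado all have date of appointment to current office 16 Dec 2001, so the next rule applies.
Among Okafor, Petrov and Delgado, by date first returned to the chamber (earlier first): Okafor (Jul 7, 1991) before Petrov (Jan 12, 1997) before Delgado (Feb 20, 2000).
Order: Beaumont, Dimitriou, Horvat, Brennan, Okafor, Petrov, Delgado, Kowalski. So position 2.

2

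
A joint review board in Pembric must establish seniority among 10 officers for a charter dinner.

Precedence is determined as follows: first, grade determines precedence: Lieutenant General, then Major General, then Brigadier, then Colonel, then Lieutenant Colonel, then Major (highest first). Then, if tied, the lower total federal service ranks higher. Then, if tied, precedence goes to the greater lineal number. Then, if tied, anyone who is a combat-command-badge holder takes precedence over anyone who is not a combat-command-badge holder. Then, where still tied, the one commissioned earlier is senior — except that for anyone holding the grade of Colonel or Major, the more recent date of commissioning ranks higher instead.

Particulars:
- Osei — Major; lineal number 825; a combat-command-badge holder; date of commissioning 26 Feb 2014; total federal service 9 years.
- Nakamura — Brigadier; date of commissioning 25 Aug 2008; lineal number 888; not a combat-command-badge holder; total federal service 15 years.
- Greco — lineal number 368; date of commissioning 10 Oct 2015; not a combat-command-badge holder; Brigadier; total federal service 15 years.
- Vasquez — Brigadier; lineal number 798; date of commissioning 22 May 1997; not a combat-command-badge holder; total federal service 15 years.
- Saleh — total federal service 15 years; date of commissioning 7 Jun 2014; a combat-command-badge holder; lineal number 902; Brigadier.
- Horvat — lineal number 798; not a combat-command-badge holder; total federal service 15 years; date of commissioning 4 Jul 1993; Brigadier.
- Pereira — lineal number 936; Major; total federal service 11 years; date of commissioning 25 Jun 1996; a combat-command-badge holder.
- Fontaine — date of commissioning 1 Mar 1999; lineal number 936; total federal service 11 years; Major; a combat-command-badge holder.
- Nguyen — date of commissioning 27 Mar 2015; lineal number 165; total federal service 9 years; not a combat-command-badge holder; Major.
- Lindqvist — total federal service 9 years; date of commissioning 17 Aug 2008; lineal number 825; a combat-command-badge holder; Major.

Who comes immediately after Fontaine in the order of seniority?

Pereira

By grade: Saleh, Nakamura, Horvat, Vasquez and Greco (Brigadier); then Osei, Lindqvist, Nguyen, Fontaine and Pereira (Major).
Saleh, Nakamura, Horvat, Vasquez and Greco all have total federal service 15 years, so the next rule applies.
Among Saleh, Nakamura, Horvat, Vasquez and Greco, by lineal number (higher first): Saleh (902) before Nakamura (888) before Horvat and Vasquez (798) before Greco (368).
Horvat and Vasquez are each not a combat-command-badge holder, so the next rule applies.
Among Horvat and Vasquez, by date of commissioning (earlier first): Horvat (4 Jul 1993) before Vasquez (22 May 1997).
Among Osei, Lindqvist, Nguyen, Fontaine and Pereira, by total federal service (lower first): Osei, Lindqvist and Nguyen (9 years) before Fontaine and Pereira (11 years).
Among Osei, Lindqvist and Nguyen, by lineal number (higher first): Osei and Lindqvist (825) before Nguyen (165).
Osei and Lindqvist are each a combat-command-badge holder, so the next rule applies.
Among Osei and Lindqvist, by date of commissioning (later first) (reversed rule for this group): Osei (26 Feb 2014) before Lindqvist (17 Aug 2008).
Fontaine and Pereira both have lineal number 936, so the next rule applies.
Fontaine and Pereira are each a combat-command-badge holder, so the next rule applies.
Among Fontaine and Pereira, by date of commissioning (later first) (reversed rule for this group): Fontaine (1 Mar 1999) before Pereira (25 Jun 1996).
Order: Saleh, Nakamura, Horvat, Vasquez, Greco, Osei, Lindqvist, Nguyen, Fontaine, Pereira.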